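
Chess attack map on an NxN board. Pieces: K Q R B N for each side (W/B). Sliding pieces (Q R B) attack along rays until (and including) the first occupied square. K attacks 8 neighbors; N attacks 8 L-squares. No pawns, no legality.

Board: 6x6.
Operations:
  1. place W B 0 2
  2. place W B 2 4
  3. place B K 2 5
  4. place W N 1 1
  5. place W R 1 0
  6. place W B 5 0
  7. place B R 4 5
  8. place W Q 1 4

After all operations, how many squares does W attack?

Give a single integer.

Answer: 23

Derivation:
Op 1: place WB@(0,2)
Op 2: place WB@(2,4)
Op 3: place BK@(2,5)
Op 4: place WN@(1,1)
Op 5: place WR@(1,0)
Op 6: place WB@(5,0)
Op 7: place BR@(4,5)
Op 8: place WQ@(1,4)
Per-piece attacks for W:
  WB@(0,2): attacks (1,3) (2,4) (1,1) [ray(1,1) blocked at (2,4); ray(1,-1) blocked at (1,1)]
  WR@(1,0): attacks (1,1) (2,0) (3,0) (4,0) (5,0) (0,0) [ray(0,1) blocked at (1,1); ray(1,0) blocked at (5,0)]
  WN@(1,1): attacks (2,3) (3,2) (0,3) (3,0)
  WQ@(1,4): attacks (1,5) (1,3) (1,2) (1,1) (2,4) (0,4) (2,5) (2,3) (3,2) (4,1) (5,0) (0,5) (0,3) [ray(0,-1) blocked at (1,1); ray(1,0) blocked at (2,4); ray(1,1) blocked at (2,5); ray(1,-1) blocked at (5,0)]
  WB@(2,4): attacks (3,5) (3,3) (4,2) (5,1) (1,5) (1,3) (0,2) [ray(-1,-1) blocked at (0,2)]
  WB@(5,0): attacks (4,1) (3,2) (2,3) (1,4) [ray(-1,1) blocked at (1,4)]
Union (23 distinct): (0,0) (0,2) (0,3) (0,4) (0,5) (1,1) (1,2) (1,3) (1,4) (1,5) (2,0) (2,3) (2,4) (2,5) (3,0) (3,2) (3,3) (3,5) (4,0) (4,1) (4,2) (5,0) (5,1)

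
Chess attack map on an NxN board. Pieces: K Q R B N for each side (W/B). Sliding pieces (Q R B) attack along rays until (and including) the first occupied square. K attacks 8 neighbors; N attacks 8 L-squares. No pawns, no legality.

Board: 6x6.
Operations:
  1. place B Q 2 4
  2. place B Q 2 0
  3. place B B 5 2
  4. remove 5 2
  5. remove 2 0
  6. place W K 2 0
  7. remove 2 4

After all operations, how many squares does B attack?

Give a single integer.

Op 1: place BQ@(2,4)
Op 2: place BQ@(2,0)
Op 3: place BB@(5,2)
Op 4: remove (5,2)
Op 5: remove (2,0)
Op 6: place WK@(2,0)
Op 7: remove (2,4)
Per-piece attacks for B:
Union (0 distinct): (none)

Answer: 0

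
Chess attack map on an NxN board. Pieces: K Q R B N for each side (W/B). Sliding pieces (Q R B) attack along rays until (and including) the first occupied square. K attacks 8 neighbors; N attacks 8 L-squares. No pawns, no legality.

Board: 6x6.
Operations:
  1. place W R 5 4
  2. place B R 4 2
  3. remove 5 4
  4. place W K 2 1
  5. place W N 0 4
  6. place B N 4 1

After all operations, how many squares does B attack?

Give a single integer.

Op 1: place WR@(5,4)
Op 2: place BR@(4,2)
Op 3: remove (5,4)
Op 4: place WK@(2,1)
Op 5: place WN@(0,4)
Op 6: place BN@(4,1)
Per-piece attacks for B:
  BN@(4,1): attacks (5,3) (3,3) (2,2) (2,0)
  BR@(4,2): attacks (4,3) (4,4) (4,5) (4,1) (5,2) (3,2) (2,2) (1,2) (0,2) [ray(0,-1) blocked at (4,1)]
Union (12 distinct): (0,2) (1,2) (2,0) (2,2) (3,2) (3,3) (4,1) (4,3) (4,4) (4,5) (5,2) (5,3)

Answer: 12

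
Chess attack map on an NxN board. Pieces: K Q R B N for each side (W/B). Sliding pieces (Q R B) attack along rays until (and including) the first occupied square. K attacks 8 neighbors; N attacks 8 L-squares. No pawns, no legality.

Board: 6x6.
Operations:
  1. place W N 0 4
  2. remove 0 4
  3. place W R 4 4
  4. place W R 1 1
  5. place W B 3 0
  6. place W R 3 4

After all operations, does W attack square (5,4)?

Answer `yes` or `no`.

Answer: yes

Derivation:
Op 1: place WN@(0,4)
Op 2: remove (0,4)
Op 3: place WR@(4,4)
Op 4: place WR@(1,1)
Op 5: place WB@(3,0)
Op 6: place WR@(3,4)
Per-piece attacks for W:
  WR@(1,1): attacks (1,2) (1,3) (1,4) (1,5) (1,0) (2,1) (3,1) (4,1) (5,1) (0,1)
  WB@(3,0): attacks (4,1) (5,2) (2,1) (1,2) (0,3)
  WR@(3,4): attacks (3,5) (3,3) (3,2) (3,1) (3,0) (4,4) (2,4) (1,4) (0,4) [ray(0,-1) blocked at (3,0); ray(1,0) blocked at (4,4)]
  WR@(4,4): attacks (4,5) (4,3) (4,2) (4,1) (4,0) (5,4) (3,4) [ray(-1,0) blocked at (3,4)]
W attacks (5,4): yes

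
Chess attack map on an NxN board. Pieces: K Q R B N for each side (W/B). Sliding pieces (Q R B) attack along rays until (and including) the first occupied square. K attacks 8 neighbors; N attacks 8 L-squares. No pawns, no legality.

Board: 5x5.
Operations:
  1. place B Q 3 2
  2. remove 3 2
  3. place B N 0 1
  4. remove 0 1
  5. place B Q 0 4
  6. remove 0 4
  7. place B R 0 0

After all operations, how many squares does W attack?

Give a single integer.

Answer: 0

Derivation:
Op 1: place BQ@(3,2)
Op 2: remove (3,2)
Op 3: place BN@(0,1)
Op 4: remove (0,1)
Op 5: place BQ@(0,4)
Op 6: remove (0,4)
Op 7: place BR@(0,0)
Per-piece attacks for W:
Union (0 distinct): (none)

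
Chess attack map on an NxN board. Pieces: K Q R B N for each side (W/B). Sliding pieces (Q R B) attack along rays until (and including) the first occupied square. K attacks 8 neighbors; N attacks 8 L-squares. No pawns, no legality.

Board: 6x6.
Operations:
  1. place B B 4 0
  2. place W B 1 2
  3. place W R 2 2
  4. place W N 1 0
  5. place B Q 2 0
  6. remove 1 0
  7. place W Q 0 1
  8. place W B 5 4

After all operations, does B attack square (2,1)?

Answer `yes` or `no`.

Op 1: place BB@(4,0)
Op 2: place WB@(1,2)
Op 3: place WR@(2,2)
Op 4: place WN@(1,0)
Op 5: place BQ@(2,0)
Op 6: remove (1,0)
Op 7: place WQ@(0,1)
Op 8: place WB@(5,4)
Per-piece attacks for B:
  BQ@(2,0): attacks (2,1) (2,2) (3,0) (4,0) (1,0) (0,0) (3,1) (4,2) (5,3) (1,1) (0,2) [ray(0,1) blocked at (2,2); ray(1,0) blocked at (4,0)]
  BB@(4,0): attacks (5,1) (3,1) (2,2) [ray(-1,1) blocked at (2,2)]
B attacks (2,1): yes

Answer: yes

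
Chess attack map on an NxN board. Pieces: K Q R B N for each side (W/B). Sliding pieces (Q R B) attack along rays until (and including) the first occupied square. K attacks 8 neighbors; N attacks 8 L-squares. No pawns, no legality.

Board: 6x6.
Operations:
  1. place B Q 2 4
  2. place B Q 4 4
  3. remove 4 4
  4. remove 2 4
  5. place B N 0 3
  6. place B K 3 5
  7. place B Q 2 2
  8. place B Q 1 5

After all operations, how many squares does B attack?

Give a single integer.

Answer: 28

Derivation:
Op 1: place BQ@(2,4)
Op 2: place BQ@(4,4)
Op 3: remove (4,4)
Op 4: remove (2,4)
Op 5: place BN@(0,3)
Op 6: place BK@(3,5)
Op 7: place BQ@(2,2)
Op 8: place BQ@(1,5)
Per-piece attacks for B:
  BN@(0,3): attacks (1,5) (2,4) (1,1) (2,2)
  BQ@(1,5): attacks (1,4) (1,3) (1,2) (1,1) (1,0) (2,5) (3,5) (0,5) (2,4) (3,3) (4,2) (5,1) (0,4) [ray(1,0) blocked at (3,5)]
  BQ@(2,2): attacks (2,3) (2,4) (2,5) (2,1) (2,0) (3,2) (4,2) (5,2) (1,2) (0,2) (3,3) (4,4) (5,5) (3,1) (4,0) (1,3) (0,4) (1,1) (0,0)
  BK@(3,5): attacks (3,4) (4,5) (2,5) (4,4) (2,4)
Union (28 distinct): (0,0) (0,2) (0,4) (0,5) (1,0) (1,1) (1,2) (1,3) (1,4) (1,5) (2,0) (2,1) (2,2) (2,3) (2,4) (2,5) (3,1) (3,2) (3,3) (3,4) (3,5) (4,0) (4,2) (4,4) (4,5) (5,1) (5,2) (5,5)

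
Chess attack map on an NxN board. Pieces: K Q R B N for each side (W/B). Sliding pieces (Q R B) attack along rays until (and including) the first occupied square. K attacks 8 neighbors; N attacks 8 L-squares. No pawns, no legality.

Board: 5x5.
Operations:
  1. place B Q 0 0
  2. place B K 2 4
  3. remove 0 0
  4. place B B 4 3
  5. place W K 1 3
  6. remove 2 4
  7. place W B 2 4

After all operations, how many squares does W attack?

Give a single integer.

Answer: 11

Derivation:
Op 1: place BQ@(0,0)
Op 2: place BK@(2,4)
Op 3: remove (0,0)
Op 4: place BB@(4,3)
Op 5: place WK@(1,3)
Op 6: remove (2,4)
Op 7: place WB@(2,4)
Per-piece attacks for W:
  WK@(1,3): attacks (1,4) (1,2) (2,3) (0,3) (2,4) (2,2) (0,4) (0,2)
  WB@(2,4): attacks (3,3) (4,2) (1,3) [ray(-1,-1) blocked at (1,3)]
Union (11 distinct): (0,2) (0,3) (0,4) (1,2) (1,3) (1,4) (2,2) (2,3) (2,4) (3,3) (4,2)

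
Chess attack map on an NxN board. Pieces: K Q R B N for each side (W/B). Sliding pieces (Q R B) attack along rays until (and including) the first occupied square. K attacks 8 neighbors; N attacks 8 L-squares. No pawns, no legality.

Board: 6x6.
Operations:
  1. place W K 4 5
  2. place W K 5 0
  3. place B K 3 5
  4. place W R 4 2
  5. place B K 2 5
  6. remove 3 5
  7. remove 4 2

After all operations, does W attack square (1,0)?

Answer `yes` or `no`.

Op 1: place WK@(4,5)
Op 2: place WK@(5,0)
Op 3: place BK@(3,5)
Op 4: place WR@(4,2)
Op 5: place BK@(2,5)
Op 6: remove (3,5)
Op 7: remove (4,2)
Per-piece attacks for W:
  WK@(4,5): attacks (4,4) (5,5) (3,5) (5,4) (3,4)
  WK@(5,0): attacks (5,1) (4,0) (4,1)
W attacks (1,0): no

Answer: no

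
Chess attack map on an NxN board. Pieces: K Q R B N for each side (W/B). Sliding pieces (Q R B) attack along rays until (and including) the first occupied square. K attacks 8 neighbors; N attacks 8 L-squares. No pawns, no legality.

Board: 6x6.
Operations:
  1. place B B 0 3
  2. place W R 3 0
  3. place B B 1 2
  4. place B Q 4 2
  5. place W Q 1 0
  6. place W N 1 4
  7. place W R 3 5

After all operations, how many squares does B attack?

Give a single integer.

Op 1: place BB@(0,3)
Op 2: place WR@(3,0)
Op 3: place BB@(1,2)
Op 4: place BQ@(4,2)
Op 5: place WQ@(1,0)
Op 6: place WN@(1,4)
Op 7: place WR@(3,5)
Per-piece attacks for B:
  BB@(0,3): attacks (1,4) (1,2) [ray(1,1) blocked at (1,4); ray(1,-1) blocked at (1,2)]
  BB@(1,2): attacks (2,3) (3,4) (4,5) (2,1) (3,0) (0,3) (0,1) [ray(1,-1) blocked at (3,0); ray(-1,1) blocked at (0,3)]
  BQ@(4,2): attacks (4,3) (4,4) (4,5) (4,1) (4,0) (5,2) (3,2) (2,2) (1,2) (5,3) (5,1) (3,3) (2,4) (1,5) (3,1) (2,0) [ray(-1,0) blocked at (1,2)]
Union (23 distinct): (0,1) (0,3) (1,2) (1,4) (1,5) (2,0) (2,1) (2,2) (2,3) (2,4) (3,0) (3,1) (3,2) (3,3) (3,4) (4,0) (4,1) (4,3) (4,4) (4,5) (5,1) (5,2) (5,3)

Answer: 23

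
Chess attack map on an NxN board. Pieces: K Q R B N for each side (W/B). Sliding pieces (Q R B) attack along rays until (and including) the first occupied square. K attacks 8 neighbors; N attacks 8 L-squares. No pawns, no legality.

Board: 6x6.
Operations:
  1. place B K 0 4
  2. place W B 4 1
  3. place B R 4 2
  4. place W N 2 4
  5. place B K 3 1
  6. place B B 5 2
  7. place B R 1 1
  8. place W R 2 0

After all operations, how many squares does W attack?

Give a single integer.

Op 1: place BK@(0,4)
Op 2: place WB@(4,1)
Op 3: place BR@(4,2)
Op 4: place WN@(2,4)
Op 5: place BK@(3,1)
Op 6: place BB@(5,2)
Op 7: place BR@(1,1)
Op 8: place WR@(2,0)
Per-piece attacks for W:
  WR@(2,0): attacks (2,1) (2,2) (2,3) (2,4) (3,0) (4,0) (5,0) (1,0) (0,0) [ray(0,1) blocked at (2,4)]
  WN@(2,4): attacks (4,5) (0,5) (3,2) (4,3) (1,2) (0,3)
  WB@(4,1): attacks (5,2) (5,0) (3,2) (2,3) (1,4) (0,5) (3,0) [ray(1,1) blocked at (5,2)]
Union (17 distinct): (0,0) (0,3) (0,5) (1,0) (1,2) (1,4) (2,1) (2,2) (2,3) (2,4) (3,0) (3,2) (4,0) (4,3) (4,5) (5,0) (5,2)

Answer: 17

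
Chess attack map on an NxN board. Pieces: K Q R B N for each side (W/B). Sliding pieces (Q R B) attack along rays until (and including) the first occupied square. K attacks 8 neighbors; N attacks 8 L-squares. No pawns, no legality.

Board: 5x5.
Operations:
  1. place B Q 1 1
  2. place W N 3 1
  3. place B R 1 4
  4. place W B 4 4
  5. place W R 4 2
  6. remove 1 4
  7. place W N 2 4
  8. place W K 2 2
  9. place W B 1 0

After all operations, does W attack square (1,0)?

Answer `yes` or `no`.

Op 1: place BQ@(1,1)
Op 2: place WN@(3,1)
Op 3: place BR@(1,4)
Op 4: place WB@(4,4)
Op 5: place WR@(4,2)
Op 6: remove (1,4)
Op 7: place WN@(2,4)
Op 8: place WK@(2,2)
Op 9: place WB@(1,0)
Per-piece attacks for W:
  WB@(1,0): attacks (2,1) (3,2) (4,3) (0,1)
  WK@(2,2): attacks (2,3) (2,1) (3,2) (1,2) (3,3) (3,1) (1,3) (1,1)
  WN@(2,4): attacks (3,2) (4,3) (1,2) (0,3)
  WN@(3,1): attacks (4,3) (2,3) (1,2) (1,0)
  WR@(4,2): attacks (4,3) (4,4) (4,1) (4,0) (3,2) (2,2) [ray(0,1) blocked at (4,4); ray(-1,0) blocked at (2,2)]
  WB@(4,4): attacks (3,3) (2,2) [ray(-1,-1) blocked at (2,2)]
W attacks (1,0): yes

Answer: yes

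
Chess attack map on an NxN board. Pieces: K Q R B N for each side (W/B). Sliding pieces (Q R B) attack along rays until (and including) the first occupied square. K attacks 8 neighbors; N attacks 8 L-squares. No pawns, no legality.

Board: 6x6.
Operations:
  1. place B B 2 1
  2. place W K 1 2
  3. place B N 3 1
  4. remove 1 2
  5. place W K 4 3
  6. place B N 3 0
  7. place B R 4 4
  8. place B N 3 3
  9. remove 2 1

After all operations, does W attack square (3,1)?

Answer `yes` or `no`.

Op 1: place BB@(2,1)
Op 2: place WK@(1,2)
Op 3: place BN@(3,1)
Op 4: remove (1,2)
Op 5: place WK@(4,3)
Op 6: place BN@(3,0)
Op 7: place BR@(4,4)
Op 8: place BN@(3,3)
Op 9: remove (2,1)
Per-piece attacks for W:
  WK@(4,3): attacks (4,4) (4,2) (5,3) (3,3) (5,4) (5,2) (3,4) (3,2)
W attacks (3,1): no

Answer: no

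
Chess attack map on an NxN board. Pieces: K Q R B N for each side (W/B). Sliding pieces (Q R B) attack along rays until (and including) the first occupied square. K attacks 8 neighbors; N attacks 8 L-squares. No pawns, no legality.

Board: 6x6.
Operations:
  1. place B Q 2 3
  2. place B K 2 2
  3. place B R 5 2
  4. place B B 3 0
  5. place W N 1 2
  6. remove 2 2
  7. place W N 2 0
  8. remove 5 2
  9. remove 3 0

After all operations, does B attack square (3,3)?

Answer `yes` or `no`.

Op 1: place BQ@(2,3)
Op 2: place BK@(2,2)
Op 3: place BR@(5,2)
Op 4: place BB@(3,0)
Op 5: place WN@(1,2)
Op 6: remove (2,2)
Op 7: place WN@(2,0)
Op 8: remove (5,2)
Op 9: remove (3,0)
Per-piece attacks for B:
  BQ@(2,3): attacks (2,4) (2,5) (2,2) (2,1) (2,0) (3,3) (4,3) (5,3) (1,3) (0,3) (3,4) (4,5) (3,2) (4,1) (5,0) (1,4) (0,5) (1,2) [ray(0,-1) blocked at (2,0); ray(-1,-1) blocked at (1,2)]
B attacks (3,3): yes

Answer: yes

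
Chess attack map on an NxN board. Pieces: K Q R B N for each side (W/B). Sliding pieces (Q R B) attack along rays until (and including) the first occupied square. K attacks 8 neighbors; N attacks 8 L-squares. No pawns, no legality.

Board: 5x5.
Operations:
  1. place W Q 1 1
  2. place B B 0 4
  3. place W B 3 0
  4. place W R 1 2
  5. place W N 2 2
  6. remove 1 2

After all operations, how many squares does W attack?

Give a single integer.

Answer: 16

Derivation:
Op 1: place WQ@(1,1)
Op 2: place BB@(0,4)
Op 3: place WB@(3,0)
Op 4: place WR@(1,2)
Op 5: place WN@(2,2)
Op 6: remove (1,2)
Per-piece attacks for W:
  WQ@(1,1): attacks (1,2) (1,3) (1,4) (1,0) (2,1) (3,1) (4,1) (0,1) (2,2) (2,0) (0,2) (0,0) [ray(1,1) blocked at (2,2)]
  WN@(2,2): attacks (3,4) (4,3) (1,4) (0,3) (3,0) (4,1) (1,0) (0,1)
  WB@(3,0): attacks (4,1) (2,1) (1,2) (0,3)
Union (16 distinct): (0,0) (0,1) (0,2) (0,3) (1,0) (1,2) (1,3) (1,4) (2,0) (2,1) (2,2) (3,0) (3,1) (3,4) (4,1) (4,3)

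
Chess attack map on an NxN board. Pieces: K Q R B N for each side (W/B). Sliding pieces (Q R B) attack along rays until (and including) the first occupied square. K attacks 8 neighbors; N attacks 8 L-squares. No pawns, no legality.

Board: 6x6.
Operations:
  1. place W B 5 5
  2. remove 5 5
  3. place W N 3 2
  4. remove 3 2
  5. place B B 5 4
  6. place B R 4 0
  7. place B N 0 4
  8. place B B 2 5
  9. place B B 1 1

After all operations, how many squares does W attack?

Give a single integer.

Answer: 0

Derivation:
Op 1: place WB@(5,5)
Op 2: remove (5,5)
Op 3: place WN@(3,2)
Op 4: remove (3,2)
Op 5: place BB@(5,4)
Op 6: place BR@(4,0)
Op 7: place BN@(0,4)
Op 8: place BB@(2,5)
Op 9: place BB@(1,1)
Per-piece attacks for W:
Union (0 distinct): (none)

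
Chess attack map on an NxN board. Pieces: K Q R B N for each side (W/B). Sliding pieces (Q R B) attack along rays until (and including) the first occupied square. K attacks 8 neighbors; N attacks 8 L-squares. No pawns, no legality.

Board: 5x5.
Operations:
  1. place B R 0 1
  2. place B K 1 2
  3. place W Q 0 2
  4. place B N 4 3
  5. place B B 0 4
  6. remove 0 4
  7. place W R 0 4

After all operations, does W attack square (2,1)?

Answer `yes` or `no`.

Answer: no

Derivation:
Op 1: place BR@(0,1)
Op 2: place BK@(1,2)
Op 3: place WQ@(0,2)
Op 4: place BN@(4,3)
Op 5: place BB@(0,4)
Op 6: remove (0,4)
Op 7: place WR@(0,4)
Per-piece attacks for W:
  WQ@(0,2): attacks (0,3) (0,4) (0,1) (1,2) (1,3) (2,4) (1,1) (2,0) [ray(0,1) blocked at (0,4); ray(0,-1) blocked at (0,1); ray(1,0) blocked at (1,2)]
  WR@(0,4): attacks (0,3) (0,2) (1,4) (2,4) (3,4) (4,4) [ray(0,-1) blocked at (0,2)]
W attacks (2,1): no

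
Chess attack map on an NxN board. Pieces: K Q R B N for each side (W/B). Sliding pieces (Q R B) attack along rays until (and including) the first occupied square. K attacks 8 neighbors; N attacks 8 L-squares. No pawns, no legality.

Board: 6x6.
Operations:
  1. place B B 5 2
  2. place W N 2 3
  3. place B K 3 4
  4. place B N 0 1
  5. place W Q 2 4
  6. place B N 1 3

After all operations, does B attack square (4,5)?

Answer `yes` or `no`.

Op 1: place BB@(5,2)
Op 2: place WN@(2,3)
Op 3: place BK@(3,4)
Op 4: place BN@(0,1)
Op 5: place WQ@(2,4)
Op 6: place BN@(1,3)
Per-piece attacks for B:
  BN@(0,1): attacks (1,3) (2,2) (2,0)
  BN@(1,3): attacks (2,5) (3,4) (0,5) (2,1) (3,2) (0,1)
  BK@(3,4): attacks (3,5) (3,3) (4,4) (2,4) (4,5) (4,3) (2,5) (2,3)
  BB@(5,2): attacks (4,3) (3,4) (4,1) (3,0) [ray(-1,1) blocked at (3,4)]
B attacks (4,5): yes

Answer: yes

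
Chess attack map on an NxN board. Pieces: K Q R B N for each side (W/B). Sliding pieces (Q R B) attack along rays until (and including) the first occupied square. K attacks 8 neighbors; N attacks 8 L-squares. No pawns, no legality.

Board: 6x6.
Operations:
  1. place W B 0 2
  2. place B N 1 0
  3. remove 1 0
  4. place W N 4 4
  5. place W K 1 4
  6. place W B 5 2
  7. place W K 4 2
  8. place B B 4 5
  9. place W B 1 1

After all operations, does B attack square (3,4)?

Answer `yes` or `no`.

Answer: yes

Derivation:
Op 1: place WB@(0,2)
Op 2: place BN@(1,0)
Op 3: remove (1,0)
Op 4: place WN@(4,4)
Op 5: place WK@(1,4)
Op 6: place WB@(5,2)
Op 7: place WK@(4,2)
Op 8: place BB@(4,5)
Op 9: place WB@(1,1)
Per-piece attacks for B:
  BB@(4,5): attacks (5,4) (3,4) (2,3) (1,2) (0,1)
B attacks (3,4): yes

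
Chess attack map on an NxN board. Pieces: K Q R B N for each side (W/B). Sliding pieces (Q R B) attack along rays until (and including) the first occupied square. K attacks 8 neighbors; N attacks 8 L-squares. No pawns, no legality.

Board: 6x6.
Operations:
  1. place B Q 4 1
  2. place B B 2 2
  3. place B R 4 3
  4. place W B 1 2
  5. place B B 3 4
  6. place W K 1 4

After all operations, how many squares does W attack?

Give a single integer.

Op 1: place BQ@(4,1)
Op 2: place BB@(2,2)
Op 3: place BR@(4,3)
Op 4: place WB@(1,2)
Op 5: place BB@(3,4)
Op 6: place WK@(1,4)
Per-piece attacks for W:
  WB@(1,2): attacks (2,3) (3,4) (2,1) (3,0) (0,3) (0,1) [ray(1,1) blocked at (3,4)]
  WK@(1,4): attacks (1,5) (1,3) (2,4) (0,4) (2,5) (2,3) (0,5) (0,3)
Union (12 distinct): (0,1) (0,3) (0,4) (0,5) (1,3) (1,5) (2,1) (2,3) (2,4) (2,5) (3,0) (3,4)

Answer: 12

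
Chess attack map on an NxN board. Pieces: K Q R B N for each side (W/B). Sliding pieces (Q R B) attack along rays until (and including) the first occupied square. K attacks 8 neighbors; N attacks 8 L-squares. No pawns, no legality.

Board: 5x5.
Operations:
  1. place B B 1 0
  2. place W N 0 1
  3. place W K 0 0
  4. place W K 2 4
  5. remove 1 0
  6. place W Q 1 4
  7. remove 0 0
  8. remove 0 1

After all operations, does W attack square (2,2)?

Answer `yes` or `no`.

Op 1: place BB@(1,0)
Op 2: place WN@(0,1)
Op 3: place WK@(0,0)
Op 4: place WK@(2,4)
Op 5: remove (1,0)
Op 6: place WQ@(1,4)
Op 7: remove (0,0)
Op 8: remove (0,1)
Per-piece attacks for W:
  WQ@(1,4): attacks (1,3) (1,2) (1,1) (1,0) (2,4) (0,4) (2,3) (3,2) (4,1) (0,3) [ray(1,0) blocked at (2,4)]
  WK@(2,4): attacks (2,3) (3,4) (1,4) (3,3) (1,3)
W attacks (2,2): no

Answer: no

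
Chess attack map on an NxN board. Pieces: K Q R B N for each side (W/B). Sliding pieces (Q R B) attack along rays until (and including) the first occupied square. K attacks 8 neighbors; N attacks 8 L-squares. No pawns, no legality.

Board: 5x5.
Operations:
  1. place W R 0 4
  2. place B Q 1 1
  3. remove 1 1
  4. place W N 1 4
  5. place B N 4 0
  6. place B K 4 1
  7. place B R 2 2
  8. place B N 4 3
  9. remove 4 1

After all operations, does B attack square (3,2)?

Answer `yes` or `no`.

Answer: yes

Derivation:
Op 1: place WR@(0,4)
Op 2: place BQ@(1,1)
Op 3: remove (1,1)
Op 4: place WN@(1,4)
Op 5: place BN@(4,0)
Op 6: place BK@(4,1)
Op 7: place BR@(2,2)
Op 8: place BN@(4,3)
Op 9: remove (4,1)
Per-piece attacks for B:
  BR@(2,2): attacks (2,3) (2,4) (2,1) (2,0) (3,2) (4,2) (1,2) (0,2)
  BN@(4,0): attacks (3,2) (2,1)
  BN@(4,3): attacks (2,4) (3,1) (2,2)
B attacks (3,2): yes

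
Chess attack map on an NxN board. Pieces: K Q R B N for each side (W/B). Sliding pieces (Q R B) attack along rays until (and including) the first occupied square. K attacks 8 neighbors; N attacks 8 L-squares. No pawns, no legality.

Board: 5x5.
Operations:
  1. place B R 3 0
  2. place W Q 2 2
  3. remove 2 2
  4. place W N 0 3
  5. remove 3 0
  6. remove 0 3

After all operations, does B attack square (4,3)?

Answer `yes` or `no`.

Answer: no

Derivation:
Op 1: place BR@(3,0)
Op 2: place WQ@(2,2)
Op 3: remove (2,2)
Op 4: place WN@(0,3)
Op 5: remove (3,0)
Op 6: remove (0,3)
Per-piece attacks for B:
B attacks (4,3): no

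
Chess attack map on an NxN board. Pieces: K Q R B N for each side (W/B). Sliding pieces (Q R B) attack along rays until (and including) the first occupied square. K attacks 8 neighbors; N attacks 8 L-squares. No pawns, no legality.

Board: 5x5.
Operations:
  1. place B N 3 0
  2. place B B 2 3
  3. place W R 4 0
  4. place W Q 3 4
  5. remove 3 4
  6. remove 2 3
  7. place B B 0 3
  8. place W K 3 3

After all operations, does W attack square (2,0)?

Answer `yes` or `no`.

Op 1: place BN@(3,0)
Op 2: place BB@(2,3)
Op 3: place WR@(4,0)
Op 4: place WQ@(3,4)
Op 5: remove (3,4)
Op 6: remove (2,3)
Op 7: place BB@(0,3)
Op 8: place WK@(3,3)
Per-piece attacks for W:
  WK@(3,3): attacks (3,4) (3,2) (4,3) (2,3) (4,4) (4,2) (2,4) (2,2)
  WR@(4,0): attacks (4,1) (4,2) (4,3) (4,4) (3,0) [ray(-1,0) blocked at (3,0)]
W attacks (2,0): no

Answer: no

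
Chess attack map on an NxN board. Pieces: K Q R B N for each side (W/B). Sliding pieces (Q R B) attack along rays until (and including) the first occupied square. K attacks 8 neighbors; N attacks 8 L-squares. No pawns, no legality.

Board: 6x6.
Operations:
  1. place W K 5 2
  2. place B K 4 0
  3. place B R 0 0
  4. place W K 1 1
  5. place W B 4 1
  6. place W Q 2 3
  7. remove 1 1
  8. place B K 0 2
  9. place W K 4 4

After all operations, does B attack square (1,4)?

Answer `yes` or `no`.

Answer: no

Derivation:
Op 1: place WK@(5,2)
Op 2: place BK@(4,0)
Op 3: place BR@(0,0)
Op 4: place WK@(1,1)
Op 5: place WB@(4,1)
Op 6: place WQ@(2,3)
Op 7: remove (1,1)
Op 8: place BK@(0,2)
Op 9: place WK@(4,4)
Per-piece attacks for B:
  BR@(0,0): attacks (0,1) (0,2) (1,0) (2,0) (3,0) (4,0) [ray(0,1) blocked at (0,2); ray(1,0) blocked at (4,0)]
  BK@(0,2): attacks (0,3) (0,1) (1,2) (1,3) (1,1)
  BK@(4,0): attacks (4,1) (5,0) (3,0) (5,1) (3,1)
B attacks (1,4): no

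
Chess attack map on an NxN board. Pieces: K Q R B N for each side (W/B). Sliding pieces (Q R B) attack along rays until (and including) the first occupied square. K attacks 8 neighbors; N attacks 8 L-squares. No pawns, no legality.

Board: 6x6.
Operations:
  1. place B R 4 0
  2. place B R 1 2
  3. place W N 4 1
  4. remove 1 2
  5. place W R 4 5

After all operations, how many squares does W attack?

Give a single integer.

Answer: 13

Derivation:
Op 1: place BR@(4,0)
Op 2: place BR@(1,2)
Op 3: place WN@(4,1)
Op 4: remove (1,2)
Op 5: place WR@(4,5)
Per-piece attacks for W:
  WN@(4,1): attacks (5,3) (3,3) (2,2) (2,0)
  WR@(4,5): attacks (4,4) (4,3) (4,2) (4,1) (5,5) (3,5) (2,5) (1,5) (0,5) [ray(0,-1) blocked at (4,1)]
Union (13 distinct): (0,5) (1,5) (2,0) (2,2) (2,5) (3,3) (3,5) (4,1) (4,2) (4,3) (4,4) (5,3) (5,5)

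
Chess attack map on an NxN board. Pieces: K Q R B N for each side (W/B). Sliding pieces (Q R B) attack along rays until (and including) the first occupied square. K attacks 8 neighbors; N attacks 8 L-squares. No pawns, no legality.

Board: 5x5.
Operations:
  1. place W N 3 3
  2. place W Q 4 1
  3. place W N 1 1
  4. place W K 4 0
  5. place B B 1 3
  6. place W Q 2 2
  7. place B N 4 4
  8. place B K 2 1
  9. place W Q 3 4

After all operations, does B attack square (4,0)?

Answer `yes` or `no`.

Op 1: place WN@(3,3)
Op 2: place WQ@(4,1)
Op 3: place WN@(1,1)
Op 4: place WK@(4,0)
Op 5: place BB@(1,3)
Op 6: place WQ@(2,2)
Op 7: place BN@(4,4)
Op 8: place BK@(2,1)
Op 9: place WQ@(3,4)
Per-piece attacks for B:
  BB@(1,3): attacks (2,4) (2,2) (0,4) (0,2) [ray(1,-1) blocked at (2,2)]
  BK@(2,1): attacks (2,2) (2,0) (3,1) (1,1) (3,2) (3,0) (1,2) (1,0)
  BN@(4,4): attacks (3,2) (2,3)
B attacks (4,0): no

Answer: no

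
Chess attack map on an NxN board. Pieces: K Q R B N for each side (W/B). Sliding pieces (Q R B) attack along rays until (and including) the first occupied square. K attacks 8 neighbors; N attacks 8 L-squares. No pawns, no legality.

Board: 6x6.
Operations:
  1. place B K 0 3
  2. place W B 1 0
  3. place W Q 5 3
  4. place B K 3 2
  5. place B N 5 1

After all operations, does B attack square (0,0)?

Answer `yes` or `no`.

Op 1: place BK@(0,3)
Op 2: place WB@(1,0)
Op 3: place WQ@(5,3)
Op 4: place BK@(3,2)
Op 5: place BN@(5,1)
Per-piece attacks for B:
  BK@(0,3): attacks (0,4) (0,2) (1,3) (1,4) (1,2)
  BK@(3,2): attacks (3,3) (3,1) (4,2) (2,2) (4,3) (4,1) (2,3) (2,1)
  BN@(5,1): attacks (4,3) (3,2) (3,0)
B attacks (0,0): no

Answer: no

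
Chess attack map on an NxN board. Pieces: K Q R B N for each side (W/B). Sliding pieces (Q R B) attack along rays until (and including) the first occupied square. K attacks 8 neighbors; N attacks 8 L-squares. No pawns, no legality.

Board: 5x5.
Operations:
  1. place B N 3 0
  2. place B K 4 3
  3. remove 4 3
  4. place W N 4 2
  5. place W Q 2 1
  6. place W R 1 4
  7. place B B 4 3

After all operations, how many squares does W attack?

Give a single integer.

Op 1: place BN@(3,0)
Op 2: place BK@(4,3)
Op 3: remove (4,3)
Op 4: place WN@(4,2)
Op 5: place WQ@(2,1)
Op 6: place WR@(1,4)
Op 7: place BB@(4,3)
Per-piece attacks for W:
  WR@(1,4): attacks (1,3) (1,2) (1,1) (1,0) (2,4) (3,4) (4,4) (0,4)
  WQ@(2,1): attacks (2,2) (2,3) (2,4) (2,0) (3,1) (4,1) (1,1) (0,1) (3,2) (4,3) (3,0) (1,2) (0,3) (1,0) [ray(1,1) blocked at (4,3); ray(1,-1) blocked at (3,0)]
  WN@(4,2): attacks (3,4) (2,3) (3,0) (2,1)
Union (19 distinct): (0,1) (0,3) (0,4) (1,0) (1,1) (1,2) (1,3) (2,0) (2,1) (2,2) (2,3) (2,4) (3,0) (3,1) (3,2) (3,4) (4,1) (4,3) (4,4)

Answer: 19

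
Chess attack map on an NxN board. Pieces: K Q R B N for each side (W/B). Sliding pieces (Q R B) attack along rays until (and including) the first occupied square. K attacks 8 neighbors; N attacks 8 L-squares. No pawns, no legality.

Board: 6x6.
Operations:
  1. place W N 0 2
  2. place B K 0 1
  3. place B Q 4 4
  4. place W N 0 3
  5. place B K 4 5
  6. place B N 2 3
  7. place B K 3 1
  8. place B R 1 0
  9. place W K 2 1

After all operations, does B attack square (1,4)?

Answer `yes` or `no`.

Op 1: place WN@(0,2)
Op 2: place BK@(0,1)
Op 3: place BQ@(4,4)
Op 4: place WN@(0,3)
Op 5: place BK@(4,5)
Op 6: place BN@(2,3)
Op 7: place BK@(3,1)
Op 8: place BR@(1,0)
Op 9: place WK@(2,1)
Per-piece attacks for B:
  BK@(0,1): attacks (0,2) (0,0) (1,1) (1,2) (1,0)
  BR@(1,0): attacks (1,1) (1,2) (1,3) (1,4) (1,5) (2,0) (3,0) (4,0) (5,0) (0,0)
  BN@(2,3): attacks (3,5) (4,4) (1,5) (0,4) (3,1) (4,2) (1,1) (0,2)
  BK@(3,1): attacks (3,2) (3,0) (4,1) (2,1) (4,2) (4,0) (2,2) (2,0)
  BQ@(4,4): attacks (4,5) (4,3) (4,2) (4,1) (4,0) (5,4) (3,4) (2,4) (1,4) (0,4) (5,5) (5,3) (3,5) (3,3) (2,2) (1,1) (0,0) [ray(0,1) blocked at (4,5)]
  BK@(4,5): attacks (4,4) (5,5) (3,5) (5,4) (3,4)
B attacks (1,4): yes

Answer: yes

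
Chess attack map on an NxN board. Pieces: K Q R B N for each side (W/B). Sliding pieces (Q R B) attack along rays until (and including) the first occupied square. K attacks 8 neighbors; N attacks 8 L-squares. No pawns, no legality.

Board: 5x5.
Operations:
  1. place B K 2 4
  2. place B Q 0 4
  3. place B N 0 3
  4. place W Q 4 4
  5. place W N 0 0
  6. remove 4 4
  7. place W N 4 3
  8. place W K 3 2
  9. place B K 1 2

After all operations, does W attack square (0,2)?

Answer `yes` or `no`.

Op 1: place BK@(2,4)
Op 2: place BQ@(0,4)
Op 3: place BN@(0,3)
Op 4: place WQ@(4,4)
Op 5: place WN@(0,0)
Op 6: remove (4,4)
Op 7: place WN@(4,3)
Op 8: place WK@(3,2)
Op 9: place BK@(1,2)
Per-piece attacks for W:
  WN@(0,0): attacks (1,2) (2,1)
  WK@(3,2): attacks (3,3) (3,1) (4,2) (2,2) (4,3) (4,1) (2,3) (2,1)
  WN@(4,3): attacks (2,4) (3,1) (2,2)
W attacks (0,2): no

Answer: no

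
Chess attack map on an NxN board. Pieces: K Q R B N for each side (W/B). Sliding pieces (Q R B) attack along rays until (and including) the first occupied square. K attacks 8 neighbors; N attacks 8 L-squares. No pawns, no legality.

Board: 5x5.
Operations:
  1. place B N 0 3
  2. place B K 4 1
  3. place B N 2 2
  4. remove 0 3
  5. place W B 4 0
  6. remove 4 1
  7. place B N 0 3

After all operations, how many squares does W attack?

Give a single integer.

Answer: 2

Derivation:
Op 1: place BN@(0,3)
Op 2: place BK@(4,1)
Op 3: place BN@(2,2)
Op 4: remove (0,3)
Op 5: place WB@(4,0)
Op 6: remove (4,1)
Op 7: place BN@(0,3)
Per-piece attacks for W:
  WB@(4,0): attacks (3,1) (2,2) [ray(-1,1) blocked at (2,2)]
Union (2 distinct): (2,2) (3,1)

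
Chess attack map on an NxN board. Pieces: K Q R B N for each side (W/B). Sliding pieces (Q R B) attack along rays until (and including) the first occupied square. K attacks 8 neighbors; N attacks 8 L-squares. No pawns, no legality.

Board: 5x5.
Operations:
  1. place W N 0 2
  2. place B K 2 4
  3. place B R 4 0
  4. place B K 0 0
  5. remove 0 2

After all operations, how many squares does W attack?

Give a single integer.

Op 1: place WN@(0,2)
Op 2: place BK@(2,4)
Op 3: place BR@(4,0)
Op 4: place BK@(0,0)
Op 5: remove (0,2)
Per-piece attacks for W:
Union (0 distinct): (none)

Answer: 0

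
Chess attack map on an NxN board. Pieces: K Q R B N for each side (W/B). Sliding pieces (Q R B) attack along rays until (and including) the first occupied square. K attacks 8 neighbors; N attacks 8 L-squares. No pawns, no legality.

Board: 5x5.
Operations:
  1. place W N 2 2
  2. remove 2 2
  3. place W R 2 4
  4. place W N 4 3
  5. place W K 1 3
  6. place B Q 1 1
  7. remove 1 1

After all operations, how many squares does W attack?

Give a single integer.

Answer: 13

Derivation:
Op 1: place WN@(2,2)
Op 2: remove (2,2)
Op 3: place WR@(2,4)
Op 4: place WN@(4,3)
Op 5: place WK@(1,3)
Op 6: place BQ@(1,1)
Op 7: remove (1,1)
Per-piece attacks for W:
  WK@(1,3): attacks (1,4) (1,2) (2,3) (0,3) (2,4) (2,2) (0,4) (0,2)
  WR@(2,4): attacks (2,3) (2,2) (2,1) (2,0) (3,4) (4,4) (1,4) (0,4)
  WN@(4,3): attacks (2,4) (3,1) (2,2)
Union (13 distinct): (0,2) (0,3) (0,4) (1,2) (1,4) (2,0) (2,1) (2,2) (2,3) (2,4) (3,1) (3,4) (4,4)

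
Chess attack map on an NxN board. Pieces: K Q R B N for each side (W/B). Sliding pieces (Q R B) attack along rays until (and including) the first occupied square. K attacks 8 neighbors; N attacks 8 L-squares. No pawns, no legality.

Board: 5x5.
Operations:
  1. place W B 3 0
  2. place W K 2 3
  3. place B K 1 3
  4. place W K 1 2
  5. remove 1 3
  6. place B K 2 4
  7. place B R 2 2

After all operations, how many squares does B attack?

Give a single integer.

Answer: 10

Derivation:
Op 1: place WB@(3,0)
Op 2: place WK@(2,3)
Op 3: place BK@(1,3)
Op 4: place WK@(1,2)
Op 5: remove (1,3)
Op 6: place BK@(2,4)
Op 7: place BR@(2,2)
Per-piece attacks for B:
  BR@(2,2): attacks (2,3) (2,1) (2,0) (3,2) (4,2) (1,2) [ray(0,1) blocked at (2,3); ray(-1,0) blocked at (1,2)]
  BK@(2,4): attacks (2,3) (3,4) (1,4) (3,3) (1,3)
Union (10 distinct): (1,2) (1,3) (1,4) (2,0) (2,1) (2,3) (3,2) (3,3) (3,4) (4,2)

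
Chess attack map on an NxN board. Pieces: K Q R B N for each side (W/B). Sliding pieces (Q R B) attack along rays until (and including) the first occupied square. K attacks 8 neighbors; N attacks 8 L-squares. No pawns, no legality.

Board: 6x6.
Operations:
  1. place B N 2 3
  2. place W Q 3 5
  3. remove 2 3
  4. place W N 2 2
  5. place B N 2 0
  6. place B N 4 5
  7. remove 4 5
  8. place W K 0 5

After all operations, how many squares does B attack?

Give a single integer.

Answer: 4

Derivation:
Op 1: place BN@(2,3)
Op 2: place WQ@(3,5)
Op 3: remove (2,3)
Op 4: place WN@(2,2)
Op 5: place BN@(2,0)
Op 6: place BN@(4,5)
Op 7: remove (4,5)
Op 8: place WK@(0,5)
Per-piece attacks for B:
  BN@(2,0): attacks (3,2) (4,1) (1,2) (0,1)
Union (4 distinct): (0,1) (1,2) (3,2) (4,1)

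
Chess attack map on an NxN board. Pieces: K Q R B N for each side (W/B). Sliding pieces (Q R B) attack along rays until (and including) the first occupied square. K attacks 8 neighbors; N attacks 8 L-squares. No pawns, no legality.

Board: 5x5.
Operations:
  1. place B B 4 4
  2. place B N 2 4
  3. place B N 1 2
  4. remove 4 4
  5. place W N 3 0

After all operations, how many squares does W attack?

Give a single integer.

Op 1: place BB@(4,4)
Op 2: place BN@(2,4)
Op 3: place BN@(1,2)
Op 4: remove (4,4)
Op 5: place WN@(3,0)
Per-piece attacks for W:
  WN@(3,0): attacks (4,2) (2,2) (1,1)
Union (3 distinct): (1,1) (2,2) (4,2)

Answer: 3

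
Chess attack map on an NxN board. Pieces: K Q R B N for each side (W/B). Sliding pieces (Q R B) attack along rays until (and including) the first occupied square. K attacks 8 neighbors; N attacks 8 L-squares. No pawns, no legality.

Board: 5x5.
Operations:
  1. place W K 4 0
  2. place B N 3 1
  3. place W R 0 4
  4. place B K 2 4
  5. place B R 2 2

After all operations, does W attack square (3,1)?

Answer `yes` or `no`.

Answer: yes

Derivation:
Op 1: place WK@(4,0)
Op 2: place BN@(3,1)
Op 3: place WR@(0,4)
Op 4: place BK@(2,4)
Op 5: place BR@(2,2)
Per-piece attacks for W:
  WR@(0,4): attacks (0,3) (0,2) (0,1) (0,0) (1,4) (2,4) [ray(1,0) blocked at (2,4)]
  WK@(4,0): attacks (4,1) (3,0) (3,1)
W attacks (3,1): yes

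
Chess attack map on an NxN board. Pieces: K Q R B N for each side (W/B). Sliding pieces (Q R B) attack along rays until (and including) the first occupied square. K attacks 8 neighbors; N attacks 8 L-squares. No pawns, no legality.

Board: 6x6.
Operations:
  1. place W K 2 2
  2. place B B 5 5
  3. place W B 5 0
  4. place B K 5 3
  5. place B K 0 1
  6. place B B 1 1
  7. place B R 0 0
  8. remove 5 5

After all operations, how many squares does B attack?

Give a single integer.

Answer: 16

Derivation:
Op 1: place WK@(2,2)
Op 2: place BB@(5,5)
Op 3: place WB@(5,0)
Op 4: place BK@(5,3)
Op 5: place BK@(0,1)
Op 6: place BB@(1,1)
Op 7: place BR@(0,0)
Op 8: remove (5,5)
Per-piece attacks for B:
  BR@(0,0): attacks (0,1) (1,0) (2,0) (3,0) (4,0) (5,0) [ray(0,1) blocked at (0,1); ray(1,0) blocked at (5,0)]
  BK@(0,1): attacks (0,2) (0,0) (1,1) (1,2) (1,0)
  BB@(1,1): attacks (2,2) (2,0) (0,2) (0,0) [ray(1,1) blocked at (2,2); ray(-1,-1) blocked at (0,0)]
  BK@(5,3): attacks (5,4) (5,2) (4,3) (4,4) (4,2)
Union (16 distinct): (0,0) (0,1) (0,2) (1,0) (1,1) (1,2) (2,0) (2,2) (3,0) (4,0) (4,2) (4,3) (4,4) (5,0) (5,2) (5,4)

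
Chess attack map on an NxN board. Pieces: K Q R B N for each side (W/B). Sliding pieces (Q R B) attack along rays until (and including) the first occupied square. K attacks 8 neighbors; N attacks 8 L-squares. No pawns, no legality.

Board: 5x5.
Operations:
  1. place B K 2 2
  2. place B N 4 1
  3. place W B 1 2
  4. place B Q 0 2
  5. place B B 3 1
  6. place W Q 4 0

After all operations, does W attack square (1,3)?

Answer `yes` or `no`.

Answer: no

Derivation:
Op 1: place BK@(2,2)
Op 2: place BN@(4,1)
Op 3: place WB@(1,2)
Op 4: place BQ@(0,2)
Op 5: place BB@(3,1)
Op 6: place WQ@(4,0)
Per-piece attacks for W:
  WB@(1,2): attacks (2,3) (3,4) (2,1) (3,0) (0,3) (0,1)
  WQ@(4,0): attacks (4,1) (3,0) (2,0) (1,0) (0,0) (3,1) [ray(0,1) blocked at (4,1); ray(-1,1) blocked at (3,1)]
W attacks (1,3): no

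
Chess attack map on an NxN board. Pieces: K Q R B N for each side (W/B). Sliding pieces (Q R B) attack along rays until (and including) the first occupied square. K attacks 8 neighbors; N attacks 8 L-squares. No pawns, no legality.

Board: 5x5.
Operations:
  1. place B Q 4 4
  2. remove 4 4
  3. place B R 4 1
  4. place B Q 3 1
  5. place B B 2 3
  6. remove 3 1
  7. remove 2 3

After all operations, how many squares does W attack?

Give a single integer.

Op 1: place BQ@(4,4)
Op 2: remove (4,4)
Op 3: place BR@(4,1)
Op 4: place BQ@(3,1)
Op 5: place BB@(2,3)
Op 6: remove (3,1)
Op 7: remove (2,3)
Per-piece attacks for W:
Union (0 distinct): (none)

Answer: 0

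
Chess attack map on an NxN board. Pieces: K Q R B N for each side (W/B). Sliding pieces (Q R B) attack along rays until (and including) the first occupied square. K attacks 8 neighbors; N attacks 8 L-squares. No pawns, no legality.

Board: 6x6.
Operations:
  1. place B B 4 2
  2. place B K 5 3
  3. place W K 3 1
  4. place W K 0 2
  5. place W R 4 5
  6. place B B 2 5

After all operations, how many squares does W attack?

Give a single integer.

Op 1: place BB@(4,2)
Op 2: place BK@(5,3)
Op 3: place WK@(3,1)
Op 4: place WK@(0,2)
Op 5: place WR@(4,5)
Op 6: place BB@(2,5)
Per-piece attacks for W:
  WK@(0,2): attacks (0,3) (0,1) (1,2) (1,3) (1,1)
  WK@(3,1): attacks (3,2) (3,0) (4,1) (2,1) (4,2) (4,0) (2,2) (2,0)
  WR@(4,5): attacks (4,4) (4,3) (4,2) (5,5) (3,5) (2,5) [ray(0,-1) blocked at (4,2); ray(-1,0) blocked at (2,5)]
Union (18 distinct): (0,1) (0,3) (1,1) (1,2) (1,3) (2,0) (2,1) (2,2) (2,5) (3,0) (3,2) (3,5) (4,0) (4,1) (4,2) (4,3) (4,4) (5,5)

Answer: 18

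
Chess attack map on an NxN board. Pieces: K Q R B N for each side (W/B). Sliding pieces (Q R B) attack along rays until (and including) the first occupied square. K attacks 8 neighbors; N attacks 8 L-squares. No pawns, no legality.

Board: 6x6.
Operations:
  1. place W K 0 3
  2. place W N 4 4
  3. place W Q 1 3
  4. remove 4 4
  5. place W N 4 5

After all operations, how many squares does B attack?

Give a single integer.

Op 1: place WK@(0,3)
Op 2: place WN@(4,4)
Op 3: place WQ@(1,3)
Op 4: remove (4,4)
Op 5: place WN@(4,5)
Per-piece attacks for B:
Union (0 distinct): (none)

Answer: 0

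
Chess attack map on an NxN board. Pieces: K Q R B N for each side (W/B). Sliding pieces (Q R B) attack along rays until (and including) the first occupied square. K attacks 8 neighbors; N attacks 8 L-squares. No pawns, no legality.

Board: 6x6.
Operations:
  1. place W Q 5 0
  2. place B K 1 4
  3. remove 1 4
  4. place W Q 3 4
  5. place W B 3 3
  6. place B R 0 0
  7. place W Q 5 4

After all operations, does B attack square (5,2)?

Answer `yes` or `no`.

Op 1: place WQ@(5,0)
Op 2: place BK@(1,4)
Op 3: remove (1,4)
Op 4: place WQ@(3,4)
Op 5: place WB@(3,3)
Op 6: place BR@(0,0)
Op 7: place WQ@(5,4)
Per-piece attacks for B:
  BR@(0,0): attacks (0,1) (0,2) (0,3) (0,4) (0,5) (1,0) (2,0) (3,0) (4,0) (5,0) [ray(1,0) blocked at (5,0)]
B attacks (5,2): no

Answer: no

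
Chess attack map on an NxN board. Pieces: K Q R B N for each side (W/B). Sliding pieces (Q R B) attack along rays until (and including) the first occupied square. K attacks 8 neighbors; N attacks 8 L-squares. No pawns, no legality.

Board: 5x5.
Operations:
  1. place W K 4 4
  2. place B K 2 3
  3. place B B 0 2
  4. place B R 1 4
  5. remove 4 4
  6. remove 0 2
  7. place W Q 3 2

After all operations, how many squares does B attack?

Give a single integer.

Answer: 12

Derivation:
Op 1: place WK@(4,4)
Op 2: place BK@(2,3)
Op 3: place BB@(0,2)
Op 4: place BR@(1,4)
Op 5: remove (4,4)
Op 6: remove (0,2)
Op 7: place WQ@(3,2)
Per-piece attacks for B:
  BR@(1,4): attacks (1,3) (1,2) (1,1) (1,0) (2,4) (3,4) (4,4) (0,4)
  BK@(2,3): attacks (2,4) (2,2) (3,3) (1,3) (3,4) (3,2) (1,4) (1,2)
Union (12 distinct): (0,4) (1,0) (1,1) (1,2) (1,3) (1,4) (2,2) (2,4) (3,2) (3,3) (3,4) (4,4)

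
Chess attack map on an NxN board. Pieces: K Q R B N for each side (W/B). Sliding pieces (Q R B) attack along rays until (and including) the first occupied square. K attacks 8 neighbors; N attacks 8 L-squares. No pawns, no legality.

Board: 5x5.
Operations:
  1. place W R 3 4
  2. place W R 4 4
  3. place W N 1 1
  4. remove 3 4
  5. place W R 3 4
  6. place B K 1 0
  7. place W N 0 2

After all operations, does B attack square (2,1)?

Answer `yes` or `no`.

Answer: yes

Derivation:
Op 1: place WR@(3,4)
Op 2: place WR@(4,4)
Op 3: place WN@(1,1)
Op 4: remove (3,4)
Op 5: place WR@(3,4)
Op 6: place BK@(1,0)
Op 7: place WN@(0,2)
Per-piece attacks for B:
  BK@(1,0): attacks (1,1) (2,0) (0,0) (2,1) (0,1)
B attacks (2,1): yes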